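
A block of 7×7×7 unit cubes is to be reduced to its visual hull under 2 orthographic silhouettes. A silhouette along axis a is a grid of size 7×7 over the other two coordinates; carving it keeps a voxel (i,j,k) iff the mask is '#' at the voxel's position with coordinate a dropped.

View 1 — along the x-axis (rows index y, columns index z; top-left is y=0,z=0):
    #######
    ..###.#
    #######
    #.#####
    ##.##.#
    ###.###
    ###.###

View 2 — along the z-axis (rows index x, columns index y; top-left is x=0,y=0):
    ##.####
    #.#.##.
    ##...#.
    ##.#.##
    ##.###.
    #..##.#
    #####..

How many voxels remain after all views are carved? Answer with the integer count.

|visual hull| = 186

full grid |V| = 343
after view 1 [x-axis, 41 of 49 cells solid] → remaining = 287
after view 2 [z-axis, 32 of 49 cells solid] → remaining = 186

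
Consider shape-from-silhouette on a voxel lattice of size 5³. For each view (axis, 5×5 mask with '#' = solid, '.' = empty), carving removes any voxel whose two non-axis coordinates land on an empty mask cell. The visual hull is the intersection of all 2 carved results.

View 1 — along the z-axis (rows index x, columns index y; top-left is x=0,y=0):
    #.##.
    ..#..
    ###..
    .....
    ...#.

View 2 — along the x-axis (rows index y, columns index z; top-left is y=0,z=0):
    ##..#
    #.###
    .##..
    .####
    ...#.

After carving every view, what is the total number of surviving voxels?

24 voxels

initial block: 5^3 = 125
carve view 1 (along z, XY-mask fill 8/25): 40 voxels remain
carve view 2 (along x, YZ-mask fill 14/25): 24 voxels remain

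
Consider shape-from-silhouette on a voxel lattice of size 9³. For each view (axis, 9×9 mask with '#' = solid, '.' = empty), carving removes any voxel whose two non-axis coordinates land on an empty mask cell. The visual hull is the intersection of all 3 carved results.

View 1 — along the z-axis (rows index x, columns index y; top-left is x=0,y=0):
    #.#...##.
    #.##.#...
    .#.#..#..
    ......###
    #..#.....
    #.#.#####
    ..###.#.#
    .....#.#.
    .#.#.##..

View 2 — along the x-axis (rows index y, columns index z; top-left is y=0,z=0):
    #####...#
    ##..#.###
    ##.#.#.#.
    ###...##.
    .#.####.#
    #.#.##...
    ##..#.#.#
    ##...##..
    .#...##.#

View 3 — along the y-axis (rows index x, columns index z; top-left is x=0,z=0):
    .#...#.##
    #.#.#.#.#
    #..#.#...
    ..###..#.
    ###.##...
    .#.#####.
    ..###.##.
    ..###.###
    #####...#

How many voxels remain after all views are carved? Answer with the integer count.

full grid |V| = 729
after view 1 [z-axis, 34 of 81 cells solid] → remaining = 306
after view 2 [x-axis, 45 of 81 cells solid] → remaining = 167
after view 3 [y-axis, 44 of 81 cells solid] → remaining = 82

|visual hull| = 82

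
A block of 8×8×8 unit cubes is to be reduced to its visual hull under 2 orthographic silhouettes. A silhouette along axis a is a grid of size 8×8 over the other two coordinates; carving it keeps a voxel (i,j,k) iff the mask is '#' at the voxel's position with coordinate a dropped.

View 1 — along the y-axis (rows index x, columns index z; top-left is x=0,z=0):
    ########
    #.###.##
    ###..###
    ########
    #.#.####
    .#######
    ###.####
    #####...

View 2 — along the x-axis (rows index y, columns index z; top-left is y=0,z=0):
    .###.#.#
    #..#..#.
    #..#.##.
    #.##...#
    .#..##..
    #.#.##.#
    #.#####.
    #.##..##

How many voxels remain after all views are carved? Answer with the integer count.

start: 8×8×8 = 512 voxels
V1 y: intersect with XZ mask (53 set) -- 424 left
V2 x: intersect with YZ mask (35 set) -- 231 left

remaining voxels: 231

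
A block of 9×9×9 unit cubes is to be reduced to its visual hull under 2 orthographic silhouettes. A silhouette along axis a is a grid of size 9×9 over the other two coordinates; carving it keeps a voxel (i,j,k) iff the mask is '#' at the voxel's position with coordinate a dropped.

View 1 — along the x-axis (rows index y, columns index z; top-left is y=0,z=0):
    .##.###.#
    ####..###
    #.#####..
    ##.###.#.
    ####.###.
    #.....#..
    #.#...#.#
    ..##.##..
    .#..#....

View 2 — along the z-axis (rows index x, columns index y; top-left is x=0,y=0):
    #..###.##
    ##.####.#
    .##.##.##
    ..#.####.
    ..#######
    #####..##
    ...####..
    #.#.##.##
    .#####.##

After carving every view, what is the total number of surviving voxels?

|visual hull| = 261

before carving: 729 voxels (9×9×9)
V1 x: intersect with YZ mask (44 set) -- 396 left
V2 z: intersect with XY mask (55 set) -- 261 left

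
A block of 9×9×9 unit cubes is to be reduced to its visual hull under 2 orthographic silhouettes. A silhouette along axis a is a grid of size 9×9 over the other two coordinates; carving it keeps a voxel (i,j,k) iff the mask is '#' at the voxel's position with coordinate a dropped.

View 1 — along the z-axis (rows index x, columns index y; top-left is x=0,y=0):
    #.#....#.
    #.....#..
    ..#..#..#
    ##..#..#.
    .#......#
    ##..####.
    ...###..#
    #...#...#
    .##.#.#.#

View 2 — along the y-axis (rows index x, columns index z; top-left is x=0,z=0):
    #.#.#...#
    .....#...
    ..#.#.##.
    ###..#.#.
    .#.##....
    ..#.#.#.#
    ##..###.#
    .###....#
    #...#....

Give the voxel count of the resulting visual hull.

122 voxels

full grid |V| = 729
  1. axis=2 (XY plane), |mask|=32  ⇒  voxels=288
  2. axis=1 (XZ plane), |mask|=33  ⇒  voxels=122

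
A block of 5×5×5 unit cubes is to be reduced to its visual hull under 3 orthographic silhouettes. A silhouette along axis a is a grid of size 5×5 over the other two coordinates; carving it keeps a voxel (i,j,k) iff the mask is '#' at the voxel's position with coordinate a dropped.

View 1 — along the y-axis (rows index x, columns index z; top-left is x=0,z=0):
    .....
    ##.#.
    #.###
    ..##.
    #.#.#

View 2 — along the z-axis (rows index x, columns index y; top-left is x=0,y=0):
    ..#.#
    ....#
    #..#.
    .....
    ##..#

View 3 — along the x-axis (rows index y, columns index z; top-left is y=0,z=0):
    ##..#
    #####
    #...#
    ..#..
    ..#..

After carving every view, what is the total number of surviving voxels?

initial block: 5^3 = 125
carve view 1 (along y, XZ-mask fill 12/25): 60 voxels remain
carve view 2 (along z, XY-mask fill 8/25): 20 voxels remain
carve view 3 (along x, YZ-mask fill 12/25): 9 voxels remain

|visual hull| = 9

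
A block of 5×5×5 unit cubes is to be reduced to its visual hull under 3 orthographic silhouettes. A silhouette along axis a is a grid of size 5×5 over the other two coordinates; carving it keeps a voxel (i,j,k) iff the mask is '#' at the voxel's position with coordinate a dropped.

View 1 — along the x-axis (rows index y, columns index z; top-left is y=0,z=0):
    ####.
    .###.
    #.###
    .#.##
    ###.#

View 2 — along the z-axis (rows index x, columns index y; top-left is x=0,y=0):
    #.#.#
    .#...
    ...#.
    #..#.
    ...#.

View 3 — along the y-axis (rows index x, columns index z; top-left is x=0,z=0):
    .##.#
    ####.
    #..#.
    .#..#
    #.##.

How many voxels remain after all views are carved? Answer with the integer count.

start: 5×5×5 = 125 voxels
step 1: project along x, AND mask (18/25) → |grid| = 90
step 2: project along z, AND mask (8/25) → |grid| = 28
step 3: project along y, AND mask (14/25) → |grid| = 15

voxel count = 15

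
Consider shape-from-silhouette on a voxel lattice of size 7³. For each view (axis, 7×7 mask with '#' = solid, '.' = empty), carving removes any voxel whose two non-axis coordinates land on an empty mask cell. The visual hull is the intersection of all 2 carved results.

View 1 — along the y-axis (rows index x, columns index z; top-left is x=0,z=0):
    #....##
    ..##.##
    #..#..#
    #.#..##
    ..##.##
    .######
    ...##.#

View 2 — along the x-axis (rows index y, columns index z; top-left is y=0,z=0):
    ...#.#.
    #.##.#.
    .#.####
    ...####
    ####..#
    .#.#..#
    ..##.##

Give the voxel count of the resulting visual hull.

voxel count = 120

initial block: 7^3 = 343
  1. axis=1 (XZ plane), |mask|=27  ⇒  voxels=189
  2. axis=0 (YZ plane), |mask|=27  ⇒  voxels=120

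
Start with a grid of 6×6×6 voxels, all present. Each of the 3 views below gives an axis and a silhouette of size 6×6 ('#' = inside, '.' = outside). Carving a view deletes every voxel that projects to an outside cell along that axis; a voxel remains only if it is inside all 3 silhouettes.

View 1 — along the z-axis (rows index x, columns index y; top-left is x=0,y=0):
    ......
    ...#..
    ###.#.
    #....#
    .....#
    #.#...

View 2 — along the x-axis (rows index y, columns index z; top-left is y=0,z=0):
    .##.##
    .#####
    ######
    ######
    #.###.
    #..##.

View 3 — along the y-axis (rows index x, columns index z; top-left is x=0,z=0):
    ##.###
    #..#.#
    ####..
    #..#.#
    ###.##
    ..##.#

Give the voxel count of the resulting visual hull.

remaining voxels: 25

start: 6×6×6 = 216 voxels
step 1: project along z, AND mask (10/36) → |grid| = 60
step 2: project along x, AND mask (28/36) → |grid| = 45
step 3: project along y, AND mask (23/36) → |grid| = 25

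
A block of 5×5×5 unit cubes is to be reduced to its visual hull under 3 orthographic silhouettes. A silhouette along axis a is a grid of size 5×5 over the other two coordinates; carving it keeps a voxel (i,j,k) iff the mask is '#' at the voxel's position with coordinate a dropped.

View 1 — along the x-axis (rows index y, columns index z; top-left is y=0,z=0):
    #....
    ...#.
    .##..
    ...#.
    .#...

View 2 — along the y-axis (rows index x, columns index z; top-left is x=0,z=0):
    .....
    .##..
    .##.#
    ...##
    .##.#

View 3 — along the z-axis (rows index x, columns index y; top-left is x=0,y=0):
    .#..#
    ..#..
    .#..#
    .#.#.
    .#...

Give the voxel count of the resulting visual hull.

full grid |V| = 125
V1 x: intersect with YZ mask (6 set) -- 30 left
V2 y: intersect with XZ mask (10 set) -- 11 left
V3 z: intersect with XY mask (8 set) -- 5 left

voxel count = 5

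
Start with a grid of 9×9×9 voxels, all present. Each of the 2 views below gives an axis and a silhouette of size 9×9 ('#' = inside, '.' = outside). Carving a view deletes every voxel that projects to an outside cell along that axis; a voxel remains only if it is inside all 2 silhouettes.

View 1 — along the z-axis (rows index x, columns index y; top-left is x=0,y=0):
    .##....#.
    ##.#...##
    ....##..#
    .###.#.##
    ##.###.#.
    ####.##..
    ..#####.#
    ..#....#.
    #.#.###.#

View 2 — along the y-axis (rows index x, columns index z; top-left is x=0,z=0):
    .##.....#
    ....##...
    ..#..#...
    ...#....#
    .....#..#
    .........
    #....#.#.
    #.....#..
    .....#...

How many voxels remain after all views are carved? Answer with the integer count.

77 voxels

full grid |V| = 729
V1 z: intersect with XY mask (43 set) -- 387 left
V2 y: intersect with XZ mask (17 set) -- 77 left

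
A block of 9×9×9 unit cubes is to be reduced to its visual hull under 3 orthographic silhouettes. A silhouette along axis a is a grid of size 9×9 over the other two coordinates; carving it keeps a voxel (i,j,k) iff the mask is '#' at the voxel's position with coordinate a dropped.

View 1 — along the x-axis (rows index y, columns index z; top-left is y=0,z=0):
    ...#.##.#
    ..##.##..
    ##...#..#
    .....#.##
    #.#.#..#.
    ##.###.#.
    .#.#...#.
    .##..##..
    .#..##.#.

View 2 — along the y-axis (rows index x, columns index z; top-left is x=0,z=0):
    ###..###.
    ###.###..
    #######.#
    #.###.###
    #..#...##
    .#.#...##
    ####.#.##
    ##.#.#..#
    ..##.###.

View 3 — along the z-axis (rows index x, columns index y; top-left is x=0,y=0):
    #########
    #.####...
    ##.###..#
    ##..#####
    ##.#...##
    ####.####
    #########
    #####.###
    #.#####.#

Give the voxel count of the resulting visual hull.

before carving: 729 voxels (9×9×9)
carve view 1 (along x, YZ-mask fill 36/81): 324 voxels remain
carve view 2 (along y, XZ-mask fill 52/81): 211 voxels remain
carve view 3 (along z, XY-mask fill 64/81): 165 voxels remain

165 voxels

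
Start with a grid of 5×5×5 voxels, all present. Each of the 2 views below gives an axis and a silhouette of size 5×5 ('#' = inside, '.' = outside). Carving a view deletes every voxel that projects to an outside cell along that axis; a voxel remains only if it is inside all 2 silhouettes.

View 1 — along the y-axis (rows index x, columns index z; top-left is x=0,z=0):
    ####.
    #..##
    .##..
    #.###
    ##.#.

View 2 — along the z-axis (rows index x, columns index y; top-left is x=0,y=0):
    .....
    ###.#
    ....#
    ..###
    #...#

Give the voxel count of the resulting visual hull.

voxel count = 32

before carving: 125 voxels (5×5×5)
after view 1 [y-axis, 16 of 25 cells solid] → remaining = 80
after view 2 [z-axis, 10 of 25 cells solid] → remaining = 32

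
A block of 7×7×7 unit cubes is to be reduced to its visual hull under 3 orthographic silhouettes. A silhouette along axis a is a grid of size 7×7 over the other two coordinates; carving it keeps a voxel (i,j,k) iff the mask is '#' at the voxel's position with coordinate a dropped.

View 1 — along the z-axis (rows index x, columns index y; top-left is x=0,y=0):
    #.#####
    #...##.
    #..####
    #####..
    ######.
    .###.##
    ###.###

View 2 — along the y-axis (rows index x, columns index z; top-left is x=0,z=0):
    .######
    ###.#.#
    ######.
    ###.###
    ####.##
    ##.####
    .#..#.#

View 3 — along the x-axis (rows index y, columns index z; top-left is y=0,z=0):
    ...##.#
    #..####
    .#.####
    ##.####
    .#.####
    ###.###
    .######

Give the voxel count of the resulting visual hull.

full grid |V| = 343
  1. axis=2 (XY plane), |mask|=36  ⇒  voxels=252
  2. axis=1 (XZ plane), |mask|=38  ⇒  voxels=195
  3. axis=0 (YZ plane), |mask|=36  ⇒  voxels=145

|visual hull| = 145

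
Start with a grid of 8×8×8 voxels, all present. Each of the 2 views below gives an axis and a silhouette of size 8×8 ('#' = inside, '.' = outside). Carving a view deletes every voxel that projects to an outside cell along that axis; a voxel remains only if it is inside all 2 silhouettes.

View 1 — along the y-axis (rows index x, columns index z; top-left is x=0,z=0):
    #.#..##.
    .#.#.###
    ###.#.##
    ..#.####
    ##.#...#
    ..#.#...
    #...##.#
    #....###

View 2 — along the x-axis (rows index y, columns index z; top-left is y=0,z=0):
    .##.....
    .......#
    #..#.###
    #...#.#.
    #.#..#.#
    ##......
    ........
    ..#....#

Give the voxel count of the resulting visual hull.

initial block: 8^3 = 512
carve view 1 (along y, XZ-mask fill 34/64): 272 voxels remain
carve view 2 (along x, YZ-mask fill 19/64): 88 voxels remain

remaining voxels: 88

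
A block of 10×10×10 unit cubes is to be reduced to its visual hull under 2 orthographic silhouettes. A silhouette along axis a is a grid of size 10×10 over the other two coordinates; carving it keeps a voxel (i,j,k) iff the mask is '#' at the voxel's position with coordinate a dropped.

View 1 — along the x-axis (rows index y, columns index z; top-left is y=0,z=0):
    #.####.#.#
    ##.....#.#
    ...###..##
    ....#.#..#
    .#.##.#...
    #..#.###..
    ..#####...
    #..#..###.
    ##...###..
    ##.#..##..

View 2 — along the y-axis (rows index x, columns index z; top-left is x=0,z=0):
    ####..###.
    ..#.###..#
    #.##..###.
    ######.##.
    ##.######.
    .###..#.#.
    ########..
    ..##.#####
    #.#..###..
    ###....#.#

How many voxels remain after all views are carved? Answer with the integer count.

|visual hull| = 311

initial block: 10^3 = 1000
  1. axis=0 (YZ plane), |mask|=48  ⇒  voxels=480
  2. axis=1 (XZ plane), |mask|=64  ⇒  voxels=311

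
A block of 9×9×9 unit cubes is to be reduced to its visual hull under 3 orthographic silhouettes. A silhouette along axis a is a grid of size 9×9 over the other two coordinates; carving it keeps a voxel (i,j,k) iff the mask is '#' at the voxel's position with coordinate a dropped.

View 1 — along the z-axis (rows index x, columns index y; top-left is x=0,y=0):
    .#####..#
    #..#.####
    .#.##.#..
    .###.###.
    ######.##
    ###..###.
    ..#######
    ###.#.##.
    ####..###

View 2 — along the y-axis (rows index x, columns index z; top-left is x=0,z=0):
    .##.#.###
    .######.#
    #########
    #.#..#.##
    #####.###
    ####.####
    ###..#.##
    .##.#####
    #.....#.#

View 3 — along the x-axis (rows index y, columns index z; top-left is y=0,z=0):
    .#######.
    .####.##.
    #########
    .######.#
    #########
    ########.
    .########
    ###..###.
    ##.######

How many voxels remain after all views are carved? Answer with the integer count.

before carving: 729 voxels (9×9×9)
step 1: project along z, AND mask (56/81) → |grid| = 504
step 2: project along y, AND mask (59/81) → |grid| = 361
step 3: project along x, AND mask (68/81) → |grid| = 299

|visual hull| = 299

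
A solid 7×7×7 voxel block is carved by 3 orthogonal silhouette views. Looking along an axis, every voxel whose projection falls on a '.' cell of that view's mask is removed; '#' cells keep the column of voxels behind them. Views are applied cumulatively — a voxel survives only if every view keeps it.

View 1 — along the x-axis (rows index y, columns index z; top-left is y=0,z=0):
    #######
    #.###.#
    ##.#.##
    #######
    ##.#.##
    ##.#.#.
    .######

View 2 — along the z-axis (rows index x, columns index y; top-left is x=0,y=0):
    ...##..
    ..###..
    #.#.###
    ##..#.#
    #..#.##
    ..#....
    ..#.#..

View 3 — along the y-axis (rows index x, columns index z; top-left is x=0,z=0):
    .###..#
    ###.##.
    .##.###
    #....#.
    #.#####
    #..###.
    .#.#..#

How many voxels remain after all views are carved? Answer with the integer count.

|visual hull| = 71

initial block: 7^3 = 343
V1 x: intersect with YZ mask (39 set) -- 273 left
V2 z: intersect with XY mask (21 set) -- 118 left
V3 y: intersect with XZ mask (29 set) -- 71 left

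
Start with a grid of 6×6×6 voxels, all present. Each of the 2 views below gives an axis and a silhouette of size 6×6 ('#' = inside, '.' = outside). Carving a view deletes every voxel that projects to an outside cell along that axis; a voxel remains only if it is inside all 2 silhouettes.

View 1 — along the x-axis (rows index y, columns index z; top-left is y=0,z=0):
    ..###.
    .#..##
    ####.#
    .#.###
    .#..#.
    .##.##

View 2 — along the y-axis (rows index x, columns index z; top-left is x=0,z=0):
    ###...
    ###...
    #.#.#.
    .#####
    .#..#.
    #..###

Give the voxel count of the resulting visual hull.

voxel count = 70

start: 6×6×6 = 216 voxels
V1 x: intersect with YZ mask (21 set) -- 126 left
V2 y: intersect with XZ mask (20 set) -- 70 left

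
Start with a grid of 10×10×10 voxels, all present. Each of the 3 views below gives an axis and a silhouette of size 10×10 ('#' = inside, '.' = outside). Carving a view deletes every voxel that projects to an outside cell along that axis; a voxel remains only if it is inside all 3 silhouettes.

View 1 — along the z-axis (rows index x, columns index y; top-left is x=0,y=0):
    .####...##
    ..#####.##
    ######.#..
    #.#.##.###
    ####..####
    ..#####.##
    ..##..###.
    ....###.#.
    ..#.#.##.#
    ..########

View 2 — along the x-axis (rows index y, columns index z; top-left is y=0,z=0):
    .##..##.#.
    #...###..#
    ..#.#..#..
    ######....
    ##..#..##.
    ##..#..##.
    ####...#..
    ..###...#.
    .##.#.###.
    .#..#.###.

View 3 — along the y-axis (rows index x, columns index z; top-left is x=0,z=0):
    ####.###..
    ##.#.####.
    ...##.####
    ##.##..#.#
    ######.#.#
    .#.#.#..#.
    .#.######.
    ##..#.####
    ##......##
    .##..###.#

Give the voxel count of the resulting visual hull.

full grid |V| = 1000
after view 1 [z-axis, 64 of 100 cells solid] → remaining = 640
after view 2 [x-axis, 49 of 100 cells solid] → remaining = 311
after view 3 [y-axis, 62 of 100 cells solid] → remaining = 189

|visual hull| = 189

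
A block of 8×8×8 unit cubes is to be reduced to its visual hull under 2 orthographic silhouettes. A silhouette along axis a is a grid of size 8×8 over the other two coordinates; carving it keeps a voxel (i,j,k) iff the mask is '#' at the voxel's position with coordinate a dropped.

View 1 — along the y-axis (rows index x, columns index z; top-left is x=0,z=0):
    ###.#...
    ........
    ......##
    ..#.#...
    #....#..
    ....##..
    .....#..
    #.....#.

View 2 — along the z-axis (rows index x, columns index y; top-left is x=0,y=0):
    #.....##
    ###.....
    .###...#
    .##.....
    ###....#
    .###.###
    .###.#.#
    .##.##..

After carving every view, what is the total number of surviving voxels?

full grid |V| = 512
after view 1 [y-axis, 15 of 64 cells solid] → remaining = 120
after view 2 [z-axis, 31 of 64 cells solid] → remaining = 57

remaining voxels: 57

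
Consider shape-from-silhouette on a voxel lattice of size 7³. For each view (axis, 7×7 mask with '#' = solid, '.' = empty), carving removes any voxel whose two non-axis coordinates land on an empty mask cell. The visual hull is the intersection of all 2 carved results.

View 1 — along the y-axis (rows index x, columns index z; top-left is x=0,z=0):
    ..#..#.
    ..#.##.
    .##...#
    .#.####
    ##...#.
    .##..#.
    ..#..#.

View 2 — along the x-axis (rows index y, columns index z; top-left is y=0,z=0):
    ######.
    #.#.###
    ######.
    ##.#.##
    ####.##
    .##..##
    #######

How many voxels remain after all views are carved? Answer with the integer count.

voxel count = 125

start: 7×7×7 = 343 voxels
carve view 1 (along y, XZ-mask fill 21/49): 147 voxels remain
carve view 2 (along x, YZ-mask fill 39/49): 125 voxels remain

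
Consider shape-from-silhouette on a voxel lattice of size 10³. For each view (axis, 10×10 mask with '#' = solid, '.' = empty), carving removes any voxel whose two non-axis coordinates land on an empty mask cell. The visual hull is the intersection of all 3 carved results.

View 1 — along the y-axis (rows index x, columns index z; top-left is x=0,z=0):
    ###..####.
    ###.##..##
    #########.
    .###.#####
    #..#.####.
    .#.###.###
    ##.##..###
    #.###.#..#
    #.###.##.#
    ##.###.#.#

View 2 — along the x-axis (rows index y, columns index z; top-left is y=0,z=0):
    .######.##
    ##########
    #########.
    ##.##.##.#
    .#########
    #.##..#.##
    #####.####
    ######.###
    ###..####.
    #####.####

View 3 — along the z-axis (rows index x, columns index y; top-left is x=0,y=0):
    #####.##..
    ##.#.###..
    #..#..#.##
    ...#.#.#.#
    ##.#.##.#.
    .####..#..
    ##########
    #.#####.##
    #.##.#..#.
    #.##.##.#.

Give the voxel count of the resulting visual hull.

full grid |V| = 1000
carve view 1 (along y, XZ-mask fill 71/100): 710 voxels remain
carve view 2 (along x, YZ-mask fill 83/100): 588 voxels remain
carve view 3 (along z, XY-mask fill 62/100): 350 voxels remain

|visual hull| = 350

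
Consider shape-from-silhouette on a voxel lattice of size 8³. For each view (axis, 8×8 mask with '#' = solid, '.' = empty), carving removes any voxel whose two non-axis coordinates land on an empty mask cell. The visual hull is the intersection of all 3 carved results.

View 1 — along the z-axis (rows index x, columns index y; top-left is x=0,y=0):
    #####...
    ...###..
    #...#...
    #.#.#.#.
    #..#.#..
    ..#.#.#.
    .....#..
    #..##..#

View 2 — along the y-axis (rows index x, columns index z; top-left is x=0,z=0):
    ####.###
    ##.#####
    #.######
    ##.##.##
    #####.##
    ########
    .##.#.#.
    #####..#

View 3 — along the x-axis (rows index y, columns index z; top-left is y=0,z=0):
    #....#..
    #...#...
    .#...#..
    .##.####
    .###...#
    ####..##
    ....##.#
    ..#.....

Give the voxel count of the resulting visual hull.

before carving: 512 voxels (8×8×8)
  1. axis=2 (XY plane), |mask|=25  ⇒  voxels=200
  2. axis=1 (XZ plane), |mask|=52  ⇒  voxels=167
  3. axis=0 (YZ plane), |mask|=26  ⇒  voxels=73

remaining voxels: 73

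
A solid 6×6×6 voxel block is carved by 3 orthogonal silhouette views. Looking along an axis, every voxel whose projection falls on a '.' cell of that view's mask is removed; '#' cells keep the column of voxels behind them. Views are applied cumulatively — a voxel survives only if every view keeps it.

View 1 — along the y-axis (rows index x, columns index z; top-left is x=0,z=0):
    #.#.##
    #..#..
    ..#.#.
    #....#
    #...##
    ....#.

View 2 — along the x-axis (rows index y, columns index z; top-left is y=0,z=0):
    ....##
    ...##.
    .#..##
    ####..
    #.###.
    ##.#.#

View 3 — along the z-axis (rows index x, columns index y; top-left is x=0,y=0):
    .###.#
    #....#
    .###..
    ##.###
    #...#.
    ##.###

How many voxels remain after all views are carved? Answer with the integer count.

before carving: 216 voxels (6×6×6)
carve view 1 (along y, XZ-mask fill 14/36): 84 voxels remain
carve view 2 (along x, YZ-mask fill 19/36): 45 voxels remain
carve view 3 (along z, XY-mask fill 21/36): 24 voxels remain

24 voxels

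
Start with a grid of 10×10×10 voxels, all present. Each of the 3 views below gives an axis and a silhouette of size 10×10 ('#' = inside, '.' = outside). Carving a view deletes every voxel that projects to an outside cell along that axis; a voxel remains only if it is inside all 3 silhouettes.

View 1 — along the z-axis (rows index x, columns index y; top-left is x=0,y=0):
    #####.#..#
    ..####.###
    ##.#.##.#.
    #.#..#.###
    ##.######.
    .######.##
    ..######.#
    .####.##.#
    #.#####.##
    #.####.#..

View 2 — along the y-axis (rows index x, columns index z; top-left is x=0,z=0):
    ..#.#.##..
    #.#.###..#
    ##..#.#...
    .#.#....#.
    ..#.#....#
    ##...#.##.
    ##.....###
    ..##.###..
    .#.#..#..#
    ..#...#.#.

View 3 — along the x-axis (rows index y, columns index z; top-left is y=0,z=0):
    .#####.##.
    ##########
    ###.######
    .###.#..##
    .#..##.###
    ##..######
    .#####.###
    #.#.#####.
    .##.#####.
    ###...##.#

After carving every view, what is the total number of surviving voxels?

start: 10×10×10 = 1000 voxels
carve view 1 (along z, XY-mask fill 70/100): 700 voxels remain
carve view 2 (along y, XZ-mask fill 42/100): 296 voxels remain
carve view 3 (along x, YZ-mask fill 74/100): 215 voxels remain

remaining voxels: 215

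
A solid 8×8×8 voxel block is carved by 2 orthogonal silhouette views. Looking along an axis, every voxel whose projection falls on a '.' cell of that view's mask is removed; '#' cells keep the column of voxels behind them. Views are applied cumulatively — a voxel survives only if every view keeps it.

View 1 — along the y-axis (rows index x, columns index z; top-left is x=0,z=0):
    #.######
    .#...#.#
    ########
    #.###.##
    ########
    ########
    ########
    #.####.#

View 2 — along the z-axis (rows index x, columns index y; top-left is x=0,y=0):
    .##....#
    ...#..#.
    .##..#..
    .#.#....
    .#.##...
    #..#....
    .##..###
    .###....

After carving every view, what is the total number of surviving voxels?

161 voxels

start: 8×8×8 = 512 voxels
step 1: project along y, AND mask (54/64) → |grid| = 432
step 2: project along z, AND mask (23/64) → |grid| = 161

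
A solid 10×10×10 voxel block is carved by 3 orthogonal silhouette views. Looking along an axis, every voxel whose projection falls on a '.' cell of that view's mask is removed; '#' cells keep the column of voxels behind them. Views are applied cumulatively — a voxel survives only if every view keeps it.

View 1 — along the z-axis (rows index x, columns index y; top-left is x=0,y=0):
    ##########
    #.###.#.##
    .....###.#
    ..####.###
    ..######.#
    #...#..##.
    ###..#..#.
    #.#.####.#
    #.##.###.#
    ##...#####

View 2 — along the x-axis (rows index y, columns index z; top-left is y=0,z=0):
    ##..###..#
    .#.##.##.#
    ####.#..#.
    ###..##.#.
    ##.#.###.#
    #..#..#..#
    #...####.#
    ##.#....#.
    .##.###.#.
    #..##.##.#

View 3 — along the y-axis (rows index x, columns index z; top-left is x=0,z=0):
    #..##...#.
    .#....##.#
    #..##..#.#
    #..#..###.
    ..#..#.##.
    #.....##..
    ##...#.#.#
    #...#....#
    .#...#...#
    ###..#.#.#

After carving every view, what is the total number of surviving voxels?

initial block: 10^3 = 1000
V1 z: intersect with XY mask (65 set) -- 650 left
V2 x: intersect with YZ mask (57 set) -- 364 left
V3 y: intersect with XZ mask (42 set) -- 158 left

remaining voxels: 158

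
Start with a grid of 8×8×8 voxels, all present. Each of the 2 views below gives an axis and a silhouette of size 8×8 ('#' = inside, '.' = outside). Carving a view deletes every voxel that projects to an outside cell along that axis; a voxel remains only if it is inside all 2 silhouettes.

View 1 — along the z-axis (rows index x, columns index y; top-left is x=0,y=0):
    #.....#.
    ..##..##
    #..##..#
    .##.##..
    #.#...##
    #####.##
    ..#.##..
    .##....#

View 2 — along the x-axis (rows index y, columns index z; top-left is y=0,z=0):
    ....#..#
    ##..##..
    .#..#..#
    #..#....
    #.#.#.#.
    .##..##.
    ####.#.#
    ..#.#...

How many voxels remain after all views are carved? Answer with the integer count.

voxel count = 102

initial block: 8^3 = 512
after view 1 [z-axis, 31 of 64 cells solid] → remaining = 248
after view 2 [x-axis, 27 of 64 cells solid] → remaining = 102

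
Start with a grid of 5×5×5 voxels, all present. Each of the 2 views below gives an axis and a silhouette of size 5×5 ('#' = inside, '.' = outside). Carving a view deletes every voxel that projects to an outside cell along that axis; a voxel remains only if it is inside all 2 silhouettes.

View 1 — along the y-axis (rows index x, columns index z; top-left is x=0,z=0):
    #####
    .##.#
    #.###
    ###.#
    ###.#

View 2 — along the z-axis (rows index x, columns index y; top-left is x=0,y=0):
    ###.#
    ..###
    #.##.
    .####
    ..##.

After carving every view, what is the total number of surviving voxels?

remaining voxels: 65

before carving: 125 voxels (5×5×5)
V1 y: intersect with XZ mask (20 set) -- 100 left
V2 z: intersect with XY mask (16 set) -- 65 left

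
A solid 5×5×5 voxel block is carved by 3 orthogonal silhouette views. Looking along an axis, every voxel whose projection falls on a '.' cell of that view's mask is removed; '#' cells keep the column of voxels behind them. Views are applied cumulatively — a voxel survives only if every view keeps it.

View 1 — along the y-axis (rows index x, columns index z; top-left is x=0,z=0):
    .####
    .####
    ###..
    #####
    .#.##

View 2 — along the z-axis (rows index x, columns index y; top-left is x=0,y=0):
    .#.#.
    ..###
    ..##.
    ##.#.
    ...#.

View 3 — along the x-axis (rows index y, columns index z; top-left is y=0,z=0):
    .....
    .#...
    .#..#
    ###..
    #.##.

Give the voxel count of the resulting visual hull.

voxel count = 18

full grid |V| = 125
V1 y: intersect with XZ mask (19 set) -- 95 left
V2 z: intersect with XY mask (11 set) -- 44 left
V3 x: intersect with YZ mask (9 set) -- 18 left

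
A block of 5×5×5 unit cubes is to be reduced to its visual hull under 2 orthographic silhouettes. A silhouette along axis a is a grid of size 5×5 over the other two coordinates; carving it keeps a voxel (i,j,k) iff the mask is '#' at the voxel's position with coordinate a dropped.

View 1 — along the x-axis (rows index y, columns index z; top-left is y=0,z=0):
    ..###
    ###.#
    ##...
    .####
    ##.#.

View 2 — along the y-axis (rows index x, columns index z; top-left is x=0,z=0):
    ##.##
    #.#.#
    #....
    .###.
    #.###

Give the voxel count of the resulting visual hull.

voxel count = 47

before carving: 125 voxels (5×5×5)
carve view 1 (along x, YZ-mask fill 16/25): 80 voxels remain
carve view 2 (along y, XZ-mask fill 15/25): 47 voxels remain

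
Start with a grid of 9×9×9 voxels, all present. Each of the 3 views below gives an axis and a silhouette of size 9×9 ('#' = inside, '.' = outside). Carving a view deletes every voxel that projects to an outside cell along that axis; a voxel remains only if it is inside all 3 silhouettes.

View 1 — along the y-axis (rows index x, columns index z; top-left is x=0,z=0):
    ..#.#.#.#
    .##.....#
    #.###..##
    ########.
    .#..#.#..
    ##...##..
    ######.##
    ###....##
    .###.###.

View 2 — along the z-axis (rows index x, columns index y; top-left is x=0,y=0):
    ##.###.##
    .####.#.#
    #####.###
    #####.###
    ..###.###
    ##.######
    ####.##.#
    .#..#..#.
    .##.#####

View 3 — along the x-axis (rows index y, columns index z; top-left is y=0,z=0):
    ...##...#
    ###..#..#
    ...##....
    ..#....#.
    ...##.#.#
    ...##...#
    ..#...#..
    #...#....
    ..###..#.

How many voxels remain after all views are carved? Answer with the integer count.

full grid |V| = 729
  1. axis=1 (XZ plane), |mask|=47  ⇒  voxels=423
  2. axis=2 (XY plane), |mask|=60  ⇒  voxels=321
  3. axis=0 (YZ plane), |mask|=27  ⇒  voxels=111

remaining voxels: 111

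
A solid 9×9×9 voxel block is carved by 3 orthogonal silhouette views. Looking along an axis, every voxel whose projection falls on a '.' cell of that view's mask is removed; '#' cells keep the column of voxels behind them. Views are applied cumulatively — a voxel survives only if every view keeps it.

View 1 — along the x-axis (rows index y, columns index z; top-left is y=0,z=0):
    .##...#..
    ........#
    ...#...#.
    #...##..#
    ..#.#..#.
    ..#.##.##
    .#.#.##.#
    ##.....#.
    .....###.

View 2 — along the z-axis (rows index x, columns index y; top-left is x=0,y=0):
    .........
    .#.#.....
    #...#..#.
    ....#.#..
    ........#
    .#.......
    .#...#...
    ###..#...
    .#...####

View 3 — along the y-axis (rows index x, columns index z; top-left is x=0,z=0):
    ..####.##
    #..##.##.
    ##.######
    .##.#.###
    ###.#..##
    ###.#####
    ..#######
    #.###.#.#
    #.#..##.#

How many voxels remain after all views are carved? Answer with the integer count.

|visual hull| = 40

before carving: 729 voxels (9×9×9)
[1] x-view keeps 29 columns → grid now 261
[2] z-view keeps 20 columns → grid now 60
[3] y-view keeps 57 columns → grid now 40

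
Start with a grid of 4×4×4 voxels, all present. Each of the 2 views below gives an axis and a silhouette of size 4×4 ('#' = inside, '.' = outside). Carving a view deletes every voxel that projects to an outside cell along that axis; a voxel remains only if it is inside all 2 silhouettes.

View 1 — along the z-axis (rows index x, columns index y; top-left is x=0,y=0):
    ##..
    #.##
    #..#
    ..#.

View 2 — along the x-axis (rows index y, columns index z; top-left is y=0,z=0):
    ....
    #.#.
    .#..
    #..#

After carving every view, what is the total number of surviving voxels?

remaining voxels: 8

initial block: 4^3 = 64
step 1: project along z, AND mask (8/16) → |grid| = 32
step 2: project along x, AND mask (5/16) → |grid| = 8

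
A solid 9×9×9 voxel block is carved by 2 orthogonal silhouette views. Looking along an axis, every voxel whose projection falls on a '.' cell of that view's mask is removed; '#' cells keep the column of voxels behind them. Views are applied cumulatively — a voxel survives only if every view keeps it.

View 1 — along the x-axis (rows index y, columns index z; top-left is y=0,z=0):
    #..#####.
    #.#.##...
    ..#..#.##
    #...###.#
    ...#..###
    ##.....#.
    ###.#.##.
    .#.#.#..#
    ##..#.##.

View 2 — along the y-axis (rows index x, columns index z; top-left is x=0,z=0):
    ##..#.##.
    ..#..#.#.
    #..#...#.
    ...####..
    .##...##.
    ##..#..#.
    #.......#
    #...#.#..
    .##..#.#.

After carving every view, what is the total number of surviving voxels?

start: 9×9×9 = 729 voxels
step 1: project along x, AND mask (41/81) → |grid| = 369
step 2: project along y, AND mask (32/81) → |grid| = 156

156 voxels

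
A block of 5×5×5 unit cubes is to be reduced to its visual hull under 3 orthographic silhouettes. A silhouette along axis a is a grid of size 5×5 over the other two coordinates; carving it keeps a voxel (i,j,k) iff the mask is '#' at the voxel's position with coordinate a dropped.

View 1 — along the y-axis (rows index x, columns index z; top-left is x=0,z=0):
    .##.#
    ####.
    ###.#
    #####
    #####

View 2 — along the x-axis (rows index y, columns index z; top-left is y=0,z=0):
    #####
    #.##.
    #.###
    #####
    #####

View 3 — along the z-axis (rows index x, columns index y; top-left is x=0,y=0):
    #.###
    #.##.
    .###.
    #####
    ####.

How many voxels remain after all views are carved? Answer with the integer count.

initial block: 5^3 = 125
carve view 1 (along y, XZ-mask fill 21/25): 105 voxels remain
carve view 2 (along x, YZ-mask fill 22/25): 91 voxels remain
carve view 3 (along z, XY-mask fill 19/25): 70 voxels remain

voxel count = 70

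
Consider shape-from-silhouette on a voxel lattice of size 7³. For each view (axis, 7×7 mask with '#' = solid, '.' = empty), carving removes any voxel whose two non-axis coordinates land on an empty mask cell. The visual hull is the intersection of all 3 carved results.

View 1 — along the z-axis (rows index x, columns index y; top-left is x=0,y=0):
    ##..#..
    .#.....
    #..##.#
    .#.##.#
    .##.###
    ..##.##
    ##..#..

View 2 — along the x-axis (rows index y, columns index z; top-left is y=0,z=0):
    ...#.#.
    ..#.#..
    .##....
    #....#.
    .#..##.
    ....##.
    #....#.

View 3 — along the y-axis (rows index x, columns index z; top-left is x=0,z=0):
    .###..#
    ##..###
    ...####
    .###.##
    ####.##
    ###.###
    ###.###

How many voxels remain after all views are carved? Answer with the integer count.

voxel count = 37

initial block: 7^3 = 343
[1] z-view keeps 24 columns → grid now 168
[2] x-view keeps 15 columns → grid now 53
[3] y-view keeps 36 columns → grid now 37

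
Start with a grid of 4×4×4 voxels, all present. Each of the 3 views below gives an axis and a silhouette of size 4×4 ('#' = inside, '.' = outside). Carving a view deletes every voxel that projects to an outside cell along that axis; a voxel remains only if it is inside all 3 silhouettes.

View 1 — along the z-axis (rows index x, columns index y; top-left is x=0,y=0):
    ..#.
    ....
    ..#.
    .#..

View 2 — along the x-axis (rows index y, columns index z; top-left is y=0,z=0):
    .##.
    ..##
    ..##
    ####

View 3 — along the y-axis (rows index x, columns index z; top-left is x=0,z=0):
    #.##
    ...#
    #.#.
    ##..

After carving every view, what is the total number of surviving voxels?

start: 4×4×4 = 64 voxels
after view 1 [z-axis, 3 of 16 cells solid] → remaining = 12
after view 2 [x-axis, 10 of 16 cells solid] → remaining = 6
after view 3 [y-axis, 8 of 16 cells solid] → remaining = 3

|visual hull| = 3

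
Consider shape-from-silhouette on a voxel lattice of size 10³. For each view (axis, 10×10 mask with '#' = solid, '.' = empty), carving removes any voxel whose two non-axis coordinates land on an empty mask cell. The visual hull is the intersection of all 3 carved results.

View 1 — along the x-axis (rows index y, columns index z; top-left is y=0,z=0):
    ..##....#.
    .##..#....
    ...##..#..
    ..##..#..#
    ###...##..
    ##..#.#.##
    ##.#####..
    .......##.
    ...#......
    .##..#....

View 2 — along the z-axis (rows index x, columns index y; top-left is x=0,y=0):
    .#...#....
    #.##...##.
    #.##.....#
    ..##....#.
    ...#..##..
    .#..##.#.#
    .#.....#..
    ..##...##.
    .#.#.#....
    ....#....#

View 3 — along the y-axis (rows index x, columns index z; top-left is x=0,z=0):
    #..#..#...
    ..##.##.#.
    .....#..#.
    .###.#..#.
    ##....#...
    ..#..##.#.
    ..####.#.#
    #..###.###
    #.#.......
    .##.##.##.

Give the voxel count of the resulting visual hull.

|visual hull| = 50

before carving: 1000 voxels (10×10×10)
V1 x: intersect with YZ mask (37 set) -- 370 left
V2 z: intersect with XY mask (33 set) -- 111 left
V3 y: intersect with XZ mask (43 set) -- 50 left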